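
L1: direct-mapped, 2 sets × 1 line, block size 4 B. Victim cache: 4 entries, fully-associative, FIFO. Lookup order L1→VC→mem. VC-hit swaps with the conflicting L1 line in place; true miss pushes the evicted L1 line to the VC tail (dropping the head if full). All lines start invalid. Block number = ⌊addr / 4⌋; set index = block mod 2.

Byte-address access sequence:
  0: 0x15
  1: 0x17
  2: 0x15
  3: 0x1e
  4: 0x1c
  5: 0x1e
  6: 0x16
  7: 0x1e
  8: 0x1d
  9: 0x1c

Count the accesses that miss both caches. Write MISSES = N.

MISSES = 2

#0 0x15→b5/s1 MISS; vc=[]
#1 0x17→b5/s1 L1-HIT; vc=[]
#2 0x15→b5/s1 L1-HIT; vc=[]
#3 0x1e→b7/s1 MISS; vc=[5]
#4 0x1c→b7/s1 L1-HIT; vc=[5]
#5 0x1e→b7/s1 L1-HIT; vc=[5]
#6 0x16→b5/s1 VC-HIT; vc=[7]
#7 0x1e→b7/s1 VC-HIT; vc=[5]
#8 0x1d→b7/s1 L1-HIT; vc=[5]
#9 0x1c→b7/s1 L1-HIT; vc=[5]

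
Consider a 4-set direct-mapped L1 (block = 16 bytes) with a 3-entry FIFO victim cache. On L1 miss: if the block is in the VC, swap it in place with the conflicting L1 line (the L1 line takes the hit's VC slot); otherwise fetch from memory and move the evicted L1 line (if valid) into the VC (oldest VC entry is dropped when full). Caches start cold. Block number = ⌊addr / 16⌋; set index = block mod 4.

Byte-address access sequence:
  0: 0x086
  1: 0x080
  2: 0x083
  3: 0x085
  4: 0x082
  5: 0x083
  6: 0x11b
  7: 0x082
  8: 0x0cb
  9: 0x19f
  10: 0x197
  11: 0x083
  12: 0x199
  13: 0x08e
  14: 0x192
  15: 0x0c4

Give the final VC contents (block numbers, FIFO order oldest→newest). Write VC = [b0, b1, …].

#0 0x86→b8/s0 MISS; vc=[]
#1 0x80→b8/s0 L1-HIT; vc=[]
#2 0x83→b8/s0 L1-HIT; vc=[]
#3 0x85→b8/s0 L1-HIT; vc=[]
#4 0x82→b8/s0 L1-HIT; vc=[]
#5 0x83→b8/s0 L1-HIT; vc=[]
#6 0x11b→b17/s1 MISS; vc=[]
#7 0x82→b8/s0 L1-HIT; vc=[]
#8 0xcb→b12/s0 MISS; vc=[8]
#9 0x19f→b25/s1 MISS; vc=[8,17]
#10 0x197→b25/s1 L1-HIT; vc=[8,17]
#11 0x83→b8/s0 VC-HIT; vc=[12,17]
#12 0x199→b25/s1 L1-HIT; vc=[12,17]
#13 0x8e→b8/s0 L1-HIT; vc=[12,17]
#14 0x192→b25/s1 L1-HIT; vc=[12,17]
#15 0xc4→b12/s0 VC-HIT; vc=[8,17]

VC = [8, 17]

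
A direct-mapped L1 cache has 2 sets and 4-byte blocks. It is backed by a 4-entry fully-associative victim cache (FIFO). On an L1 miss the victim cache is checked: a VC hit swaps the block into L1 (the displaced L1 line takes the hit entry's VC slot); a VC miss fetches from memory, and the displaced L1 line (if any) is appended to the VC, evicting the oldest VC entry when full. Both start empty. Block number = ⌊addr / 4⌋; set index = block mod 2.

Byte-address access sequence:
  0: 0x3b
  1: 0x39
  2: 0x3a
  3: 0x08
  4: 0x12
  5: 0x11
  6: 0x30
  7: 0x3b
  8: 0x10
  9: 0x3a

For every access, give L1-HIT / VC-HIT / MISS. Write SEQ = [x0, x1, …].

SEQ = [MISS, L1-HIT, L1-HIT, MISS, MISS, L1-HIT, MISS, VC-HIT, VC-HIT, VC-HIT]

  [0] addr=0x3b blk=14 s=0: MISS | VC []
  [1] addr=0x39 blk=14 s=0: L1-HIT | VC []
  [2] addr=0x3a blk=14 s=0: L1-HIT | VC []
  [3] addr=0x8 blk=2 s=0: MISS | VC [14]
  [4] addr=0x12 blk=4 s=0: MISS | VC [14, 2]
  [5] addr=0x11 blk=4 s=0: L1-HIT | VC [14, 2]
  [6] addr=0x30 blk=12 s=0: MISS | VC [14, 2, 4]
  [7] addr=0x3b blk=14 s=0: VC-HIT | VC [12, 2, 4]
  [8] addr=0x10 blk=4 s=0: VC-HIT | VC [12, 2, 14]
  [9] addr=0x3a blk=14 s=0: VC-HIT | VC [12, 2, 4]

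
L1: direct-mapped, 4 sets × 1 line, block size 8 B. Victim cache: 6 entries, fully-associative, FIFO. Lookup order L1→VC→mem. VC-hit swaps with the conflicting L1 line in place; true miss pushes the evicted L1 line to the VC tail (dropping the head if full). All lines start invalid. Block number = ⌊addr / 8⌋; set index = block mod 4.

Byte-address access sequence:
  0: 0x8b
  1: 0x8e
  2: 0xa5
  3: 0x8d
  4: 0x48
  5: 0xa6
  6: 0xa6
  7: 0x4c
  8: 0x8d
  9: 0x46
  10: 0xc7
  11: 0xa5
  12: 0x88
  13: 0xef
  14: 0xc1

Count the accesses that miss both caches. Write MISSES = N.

  [0] addr=0x8b blk=17 s=1: MISS | VC []
  [1] addr=0x8e blk=17 s=1: L1-HIT | VC []
  [2] addr=0xa5 blk=20 s=0: MISS | VC []
  [3] addr=0x8d blk=17 s=1: L1-HIT | VC []
  [4] addr=0x48 blk=9 s=1: MISS | VC [17]
  [5] addr=0xa6 blk=20 s=0: L1-HIT | VC [17]
  [6] addr=0xa6 blk=20 s=0: L1-HIT | VC [17]
  [7] addr=0x4c blk=9 s=1: L1-HIT | VC [17]
  [8] addr=0x8d blk=17 s=1: VC-HIT | VC [9]
  [9] addr=0x46 blk=8 s=0: MISS | VC [9, 20]
  [10] addr=0xc7 blk=24 s=0: MISS | VC [9, 20, 8]
  [11] addr=0xa5 blk=20 s=0: VC-HIT | VC [9, 24, 8]
  [12] addr=0x88 blk=17 s=1: L1-HIT | VC [9, 24, 8]
  [13] addr=0xef blk=29 s=1: MISS | VC [9, 24, 8, 17]
  [14] addr=0xc1 blk=24 s=0: VC-HIT | VC [9, 20, 8, 17]

MISSES = 6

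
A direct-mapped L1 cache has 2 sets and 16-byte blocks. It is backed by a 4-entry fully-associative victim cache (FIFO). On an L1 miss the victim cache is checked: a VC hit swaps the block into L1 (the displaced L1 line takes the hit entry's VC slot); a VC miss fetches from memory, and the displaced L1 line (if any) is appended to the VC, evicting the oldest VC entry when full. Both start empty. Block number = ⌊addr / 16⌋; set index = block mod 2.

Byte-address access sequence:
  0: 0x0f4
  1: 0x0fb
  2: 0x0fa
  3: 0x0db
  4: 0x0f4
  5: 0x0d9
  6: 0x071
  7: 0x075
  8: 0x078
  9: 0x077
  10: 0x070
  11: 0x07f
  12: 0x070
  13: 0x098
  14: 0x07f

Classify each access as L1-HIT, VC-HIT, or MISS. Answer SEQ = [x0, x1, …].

0: 0xf4 (blk 15, set 1) → MISS  vc=[]
1: 0xfb (blk 15, set 1) → L1-HIT  vc=[]
2: 0xfa (blk 15, set 1) → L1-HIT  vc=[]
3: 0xdb (blk 13, set 1) → MISS  vc=[15]
4: 0xf4 (blk 15, set 1) → VC-HIT  vc=[13]
5: 0xd9 (blk 13, set 1) → VC-HIT  vc=[15]
6: 0x71 (blk 7, set 1) → MISS  vc=[15, 13]
7: 0x75 (blk 7, set 1) → L1-HIT  vc=[15, 13]
8: 0x78 (blk 7, set 1) → L1-HIT  vc=[15, 13]
9: 0x77 (blk 7, set 1) → L1-HIT  vc=[15, 13]
10: 0x70 (blk 7, set 1) → L1-HIT  vc=[15, 13]
11: 0x7f (blk 7, set 1) → L1-HIT  vc=[15, 13]
12: 0x70 (blk 7, set 1) → L1-HIT  vc=[15, 13]
13: 0x98 (blk 9, set 1) → MISS  vc=[15, 13, 7]
14: 0x7f (blk 7, set 1) → VC-HIT  vc=[15, 13, 9]

SEQ = [MISS, L1-HIT, L1-HIT, MISS, VC-HIT, VC-HIT, MISS, L1-HIT, L1-HIT, L1-HIT, L1-HIT, L1-HIT, L1-HIT, MISS, VC-HIT]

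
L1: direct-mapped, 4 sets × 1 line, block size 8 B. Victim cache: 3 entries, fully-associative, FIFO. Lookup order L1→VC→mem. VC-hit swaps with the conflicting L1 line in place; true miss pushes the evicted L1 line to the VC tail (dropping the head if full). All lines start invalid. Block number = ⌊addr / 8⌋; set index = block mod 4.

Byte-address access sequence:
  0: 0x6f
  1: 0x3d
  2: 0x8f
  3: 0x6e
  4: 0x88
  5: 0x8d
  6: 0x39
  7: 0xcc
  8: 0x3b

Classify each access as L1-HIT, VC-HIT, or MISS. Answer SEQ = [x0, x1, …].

SEQ = [MISS, MISS, MISS, VC-HIT, VC-HIT, L1-HIT, L1-HIT, MISS, L1-HIT]

#0 0x6f→b13/s1 MISS; vc=[]
#1 0x3d→b7/s3 MISS; vc=[]
#2 0x8f→b17/s1 MISS; vc=[13]
#3 0x6e→b13/s1 VC-HIT; vc=[17]
#4 0x88→b17/s1 VC-HIT; vc=[13]
#5 0x8d→b17/s1 L1-HIT; vc=[13]
#6 0x39→b7/s3 L1-HIT; vc=[13]
#7 0xcc→b25/s1 MISS; vc=[13,17]
#8 0x3b→b7/s3 L1-HIT; vc=[13,17]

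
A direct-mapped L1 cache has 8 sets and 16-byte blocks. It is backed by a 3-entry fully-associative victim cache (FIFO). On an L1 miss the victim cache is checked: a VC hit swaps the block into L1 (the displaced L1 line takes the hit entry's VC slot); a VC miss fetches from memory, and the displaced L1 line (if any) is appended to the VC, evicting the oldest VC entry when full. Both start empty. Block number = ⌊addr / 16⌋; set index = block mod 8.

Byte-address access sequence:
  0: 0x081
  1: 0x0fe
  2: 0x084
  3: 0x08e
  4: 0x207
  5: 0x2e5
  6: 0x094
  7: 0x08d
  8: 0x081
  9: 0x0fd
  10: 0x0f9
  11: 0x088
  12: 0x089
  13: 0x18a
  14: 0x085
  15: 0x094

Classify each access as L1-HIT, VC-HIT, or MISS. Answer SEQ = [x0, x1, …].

0: 0x81 (blk 8, set 0) → MISS  vc=[]
1: 0xfe (blk 15, set 7) → MISS  vc=[]
2: 0x84 (blk 8, set 0) → L1-HIT  vc=[]
3: 0x8e (blk 8, set 0) → L1-HIT  vc=[]
4: 0x207 (blk 32, set 0) → MISS  vc=[8]
5: 0x2e5 (blk 46, set 6) → MISS  vc=[8]
6: 0x94 (blk 9, set 1) → MISS  vc=[8]
7: 0x8d (blk 8, set 0) → VC-HIT  vc=[32]
8: 0x81 (blk 8, set 0) → L1-HIT  vc=[32]
9: 0xfd (blk 15, set 7) → L1-HIT  vc=[32]
10: 0xf9 (blk 15, set 7) → L1-HIT  vc=[32]
11: 0x88 (blk 8, set 0) → L1-HIT  vc=[32]
12: 0x89 (blk 8, set 0) → L1-HIT  vc=[32]
13: 0x18a (blk 24, set 0) → MISS  vc=[32, 8]
14: 0x85 (blk 8, set 0) → VC-HIT  vc=[32, 24]
15: 0x94 (blk 9, set 1) → L1-HIT  vc=[32, 24]

SEQ = [MISS, MISS, L1-HIT, L1-HIT, MISS, MISS, MISS, VC-HIT, L1-HIT, L1-HIT, L1-HIT, L1-HIT, L1-HIT, MISS, VC-HIT, L1-HIT]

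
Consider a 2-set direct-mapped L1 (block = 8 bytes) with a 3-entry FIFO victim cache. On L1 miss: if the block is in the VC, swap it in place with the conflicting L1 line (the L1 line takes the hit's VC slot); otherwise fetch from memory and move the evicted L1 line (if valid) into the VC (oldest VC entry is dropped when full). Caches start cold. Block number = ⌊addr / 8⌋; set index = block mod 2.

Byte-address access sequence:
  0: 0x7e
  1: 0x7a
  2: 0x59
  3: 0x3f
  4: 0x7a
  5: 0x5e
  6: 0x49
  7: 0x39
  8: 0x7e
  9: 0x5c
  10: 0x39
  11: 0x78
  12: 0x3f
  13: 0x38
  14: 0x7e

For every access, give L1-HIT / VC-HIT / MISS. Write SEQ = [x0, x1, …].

SEQ = [MISS, L1-HIT, MISS, MISS, VC-HIT, VC-HIT, MISS, VC-HIT, VC-HIT, VC-HIT, VC-HIT, VC-HIT, VC-HIT, L1-HIT, VC-HIT]

  [0] addr=0x7e blk=15 s=1: MISS | VC []
  [1] addr=0x7a blk=15 s=1: L1-HIT | VC []
  [2] addr=0x59 blk=11 s=1: MISS | VC [15]
  [3] addr=0x3f blk=7 s=1: MISS | VC [15, 11]
  [4] addr=0x7a blk=15 s=1: VC-HIT | VC [7, 11]
  [5] addr=0x5e blk=11 s=1: VC-HIT | VC [7, 15]
  [6] addr=0x49 blk=9 s=1: MISS | VC [7, 15, 11]
  [7] addr=0x39 blk=7 s=1: VC-HIT | VC [9, 15, 11]
  [8] addr=0x7e blk=15 s=1: VC-HIT | VC [9, 7, 11]
  [9] addr=0x5c blk=11 s=1: VC-HIT | VC [9, 7, 15]
  [10] addr=0x39 blk=7 s=1: VC-HIT | VC [9, 11, 15]
  [11] addr=0x78 blk=15 s=1: VC-HIT | VC [9, 11, 7]
  [12] addr=0x3f blk=7 s=1: VC-HIT | VC [9, 11, 15]
  [13] addr=0x38 blk=7 s=1: L1-HIT | VC [9, 11, 15]
  [14] addr=0x7e blk=15 s=1: VC-HIT | VC [9, 11, 7]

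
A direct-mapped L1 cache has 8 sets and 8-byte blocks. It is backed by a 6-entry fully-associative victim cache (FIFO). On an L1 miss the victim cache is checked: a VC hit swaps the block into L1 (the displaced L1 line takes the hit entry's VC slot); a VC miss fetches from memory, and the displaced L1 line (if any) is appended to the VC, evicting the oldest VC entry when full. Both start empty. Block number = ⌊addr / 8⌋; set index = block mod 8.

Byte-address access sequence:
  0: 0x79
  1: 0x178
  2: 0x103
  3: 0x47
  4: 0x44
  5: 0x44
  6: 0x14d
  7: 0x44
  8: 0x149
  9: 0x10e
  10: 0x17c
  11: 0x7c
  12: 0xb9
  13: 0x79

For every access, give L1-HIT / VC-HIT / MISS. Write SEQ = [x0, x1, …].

SEQ = [MISS, MISS, MISS, MISS, L1-HIT, L1-HIT, MISS, L1-HIT, L1-HIT, MISS, L1-HIT, VC-HIT, MISS, VC-HIT]

  [0] addr=0x79 blk=15 s=7: MISS | VC []
  [1] addr=0x178 blk=47 s=7: MISS | VC [15]
  [2] addr=0x103 blk=32 s=0: MISS | VC [15]
  [3] addr=0x47 blk=8 s=0: MISS | VC [15, 32]
  [4] addr=0x44 blk=8 s=0: L1-HIT | VC [15, 32]
  [5] addr=0x44 blk=8 s=0: L1-HIT | VC [15, 32]
  [6] addr=0x14d blk=41 s=1: MISS | VC [15, 32]
  [7] addr=0x44 blk=8 s=0: L1-HIT | VC [15, 32]
  [8] addr=0x149 blk=41 s=1: L1-HIT | VC [15, 32]
  [9] addr=0x10e blk=33 s=1: MISS | VC [15, 32, 41]
  [10] addr=0x17c blk=47 s=7: L1-HIT | VC [15, 32, 41]
  [11] addr=0x7c blk=15 s=7: VC-HIT | VC [47, 32, 41]
  [12] addr=0xb9 blk=23 s=7: MISS | VC [47, 32, 41, 15]
  [13] addr=0x79 blk=15 s=7: VC-HIT | VC [47, 32, 41, 23]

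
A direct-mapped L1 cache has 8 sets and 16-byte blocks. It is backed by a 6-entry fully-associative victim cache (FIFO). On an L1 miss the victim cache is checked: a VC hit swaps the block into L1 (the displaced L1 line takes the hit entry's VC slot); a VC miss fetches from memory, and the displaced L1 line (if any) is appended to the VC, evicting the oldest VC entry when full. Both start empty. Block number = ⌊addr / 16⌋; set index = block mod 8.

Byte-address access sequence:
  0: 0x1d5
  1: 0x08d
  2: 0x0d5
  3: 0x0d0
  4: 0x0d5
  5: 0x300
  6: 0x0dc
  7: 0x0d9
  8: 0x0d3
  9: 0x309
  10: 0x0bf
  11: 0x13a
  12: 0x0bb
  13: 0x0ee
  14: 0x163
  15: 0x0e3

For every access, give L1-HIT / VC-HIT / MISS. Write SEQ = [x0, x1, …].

  [0] addr=0x1d5 blk=29 s=5: MISS | VC []
  [1] addr=0x8d blk=8 s=0: MISS | VC []
  [2] addr=0xd5 blk=13 s=5: MISS | VC [29]
  [3] addr=0xd0 blk=13 s=5: L1-HIT | VC [29]
  [4] addr=0xd5 blk=13 s=5: L1-HIT | VC [29]
  [5] addr=0x300 blk=48 s=0: MISS | VC [29, 8]
  [6] addr=0xdc blk=13 s=5: L1-HIT | VC [29, 8]
  [7] addr=0xd9 blk=13 s=5: L1-HIT | VC [29, 8]
  [8] addr=0xd3 blk=13 s=5: L1-HIT | VC [29, 8]
  [9] addr=0x309 blk=48 s=0: L1-HIT | VC [29, 8]
  [10] addr=0xbf blk=11 s=3: MISS | VC [29, 8]
  [11] addr=0x13a blk=19 s=3: MISS | VC [29, 8, 11]
  [12] addr=0xbb blk=11 s=3: VC-HIT | VC [29, 8, 19]
  [13] addr=0xee blk=14 s=6: MISS | VC [29, 8, 19]
  [14] addr=0x163 blk=22 s=6: MISS | VC [29, 8, 19, 14]
  [15] addr=0xe3 blk=14 s=6: VC-HIT | VC [29, 8, 19, 22]

SEQ = [MISS, MISS, MISS, L1-HIT, L1-HIT, MISS, L1-HIT, L1-HIT, L1-HIT, L1-HIT, MISS, MISS, VC-HIT, MISS, MISS, VC-HIT]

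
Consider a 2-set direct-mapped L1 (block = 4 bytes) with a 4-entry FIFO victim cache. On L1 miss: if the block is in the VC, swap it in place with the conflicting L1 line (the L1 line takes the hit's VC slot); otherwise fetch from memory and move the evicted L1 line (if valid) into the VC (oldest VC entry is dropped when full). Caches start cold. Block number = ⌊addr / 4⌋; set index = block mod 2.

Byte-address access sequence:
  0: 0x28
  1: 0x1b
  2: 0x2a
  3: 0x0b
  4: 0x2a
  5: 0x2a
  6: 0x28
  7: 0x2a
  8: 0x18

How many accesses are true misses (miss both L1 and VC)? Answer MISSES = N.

MISSES = 3

#0 0x28→b10/s0 MISS; vc=[]
#1 0x1b→b6/s0 MISS; vc=[10]
#2 0x2a→b10/s0 VC-HIT; vc=[6]
#3 0xb→b2/s0 MISS; vc=[6,10]
#4 0x2a→b10/s0 VC-HIT; vc=[6,2]
#5 0x2a→b10/s0 L1-HIT; vc=[6,2]
#6 0x28→b10/s0 L1-HIT; vc=[6,2]
#7 0x2a→b10/s0 L1-HIT; vc=[6,2]
#8 0x18→b6/s0 VC-HIT; vc=[10,2]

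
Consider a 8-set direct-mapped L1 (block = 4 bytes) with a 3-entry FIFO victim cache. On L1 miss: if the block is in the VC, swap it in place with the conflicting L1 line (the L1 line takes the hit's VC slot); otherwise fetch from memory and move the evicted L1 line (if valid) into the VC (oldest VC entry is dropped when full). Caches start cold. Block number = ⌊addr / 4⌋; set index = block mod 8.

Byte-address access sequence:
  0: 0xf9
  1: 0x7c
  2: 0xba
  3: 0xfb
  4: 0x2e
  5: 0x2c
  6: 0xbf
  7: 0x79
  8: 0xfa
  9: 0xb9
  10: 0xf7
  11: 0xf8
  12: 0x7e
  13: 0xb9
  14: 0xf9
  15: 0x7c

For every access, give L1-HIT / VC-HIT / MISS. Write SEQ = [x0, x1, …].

  [0] addr=0xf9 blk=62 s=6: MISS | VC []
  [1] addr=0x7c blk=31 s=7: MISS | VC []
  [2] addr=0xba blk=46 s=6: MISS | VC [62]
  [3] addr=0xfb blk=62 s=6: VC-HIT | VC [46]
  [4] addr=0x2e blk=11 s=3: MISS | VC [46]
  [5] addr=0x2c blk=11 s=3: L1-HIT | VC [46]
  [6] addr=0xbf blk=47 s=7: MISS | VC [46, 31]
  [7] addr=0x79 blk=30 s=6: MISS | VC [46, 31, 62]
  [8] addr=0xfa blk=62 s=6: VC-HIT | VC [46, 31, 30]
  [9] addr=0xb9 blk=46 s=6: VC-HIT | VC [62, 31, 30]
  [10] addr=0xf7 blk=61 s=5: MISS | VC [62, 31, 30]
  [11] addr=0xf8 blk=62 s=6: VC-HIT | VC [46, 31, 30]
  [12] addr=0x7e blk=31 s=7: VC-HIT | VC [46, 47, 30]
  [13] addr=0xb9 blk=46 s=6: VC-HIT | VC [62, 47, 30]
  [14] addr=0xf9 blk=62 s=6: VC-HIT | VC [46, 47, 30]
  [15] addr=0x7c blk=31 s=7: L1-HIT | VC [46, 47, 30]

SEQ = [MISS, MISS, MISS, VC-HIT, MISS, L1-HIT, MISS, MISS, VC-HIT, VC-HIT, MISS, VC-HIT, VC-HIT, VC-HIT, VC-HIT, L1-HIT]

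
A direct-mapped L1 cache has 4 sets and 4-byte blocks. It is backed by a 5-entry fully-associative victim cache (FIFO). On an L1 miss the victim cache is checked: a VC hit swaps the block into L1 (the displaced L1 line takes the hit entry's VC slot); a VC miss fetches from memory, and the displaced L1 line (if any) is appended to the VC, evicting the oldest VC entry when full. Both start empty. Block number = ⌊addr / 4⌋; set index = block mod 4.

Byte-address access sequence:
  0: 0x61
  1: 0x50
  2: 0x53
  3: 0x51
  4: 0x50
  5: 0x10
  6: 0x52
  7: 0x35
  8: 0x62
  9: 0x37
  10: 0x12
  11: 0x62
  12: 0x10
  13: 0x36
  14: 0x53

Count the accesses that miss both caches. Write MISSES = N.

0: 0x61 (blk 24, set 0) → MISS  vc=[]
1: 0x50 (blk 20, set 0) → MISS  vc=[24]
2: 0x53 (blk 20, set 0) → L1-HIT  vc=[24]
3: 0x51 (blk 20, set 0) → L1-HIT  vc=[24]
4: 0x50 (blk 20, set 0) → L1-HIT  vc=[24]
5: 0x10 (blk 4, set 0) → MISS  vc=[24, 20]
6: 0x52 (blk 20, set 0) → VC-HIT  vc=[24, 4]
7: 0x35 (blk 13, set 1) → MISS  vc=[24, 4]
8: 0x62 (blk 24, set 0) → VC-HIT  vc=[20, 4]
9: 0x37 (blk 13, set 1) → L1-HIT  vc=[20, 4]
10: 0x12 (blk 4, set 0) → VC-HIT  vc=[20, 24]
11: 0x62 (blk 24, set 0) → VC-HIT  vc=[20, 4]
12: 0x10 (blk 4, set 0) → VC-HIT  vc=[20, 24]
13: 0x36 (blk 13, set 1) → L1-HIT  vc=[20, 24]
14: 0x53 (blk 20, set 0) → VC-HIT  vc=[4, 24]

MISSES = 4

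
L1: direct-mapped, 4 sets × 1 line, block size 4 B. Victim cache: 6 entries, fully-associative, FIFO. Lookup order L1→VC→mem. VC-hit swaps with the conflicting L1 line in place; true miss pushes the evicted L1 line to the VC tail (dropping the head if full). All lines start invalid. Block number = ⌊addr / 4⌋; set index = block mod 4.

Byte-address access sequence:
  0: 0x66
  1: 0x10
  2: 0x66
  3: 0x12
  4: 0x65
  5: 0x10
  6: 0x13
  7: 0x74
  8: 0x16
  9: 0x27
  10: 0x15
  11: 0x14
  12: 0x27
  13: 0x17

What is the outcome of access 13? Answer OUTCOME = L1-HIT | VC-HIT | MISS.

OUTCOME = VC-HIT

0: 0x66 (blk 25, set 1) → MISS  vc=[]
1: 0x10 (blk 4, set 0) → MISS  vc=[]
2: 0x66 (blk 25, set 1) → L1-HIT  vc=[]
3: 0x12 (blk 4, set 0) → L1-HIT  vc=[]
4: 0x65 (blk 25, set 1) → L1-HIT  vc=[]
5: 0x10 (blk 4, set 0) → L1-HIT  vc=[]
6: 0x13 (blk 4, set 0) → L1-HIT  vc=[]
7: 0x74 (blk 29, set 1) → MISS  vc=[25]
8: 0x16 (blk 5, set 1) → MISS  vc=[25, 29]
9: 0x27 (blk 9, set 1) → MISS  vc=[25, 29, 5]
10: 0x15 (blk 5, set 1) → VC-HIT  vc=[25, 29, 9]
11: 0x14 (blk 5, set 1) → L1-HIT  vc=[25, 29, 9]
12: 0x27 (blk 9, set 1) → VC-HIT  vc=[25, 29, 5]
13: 0x17 (blk 5, set 1) → VC-HIT  vc=[25, 29, 9]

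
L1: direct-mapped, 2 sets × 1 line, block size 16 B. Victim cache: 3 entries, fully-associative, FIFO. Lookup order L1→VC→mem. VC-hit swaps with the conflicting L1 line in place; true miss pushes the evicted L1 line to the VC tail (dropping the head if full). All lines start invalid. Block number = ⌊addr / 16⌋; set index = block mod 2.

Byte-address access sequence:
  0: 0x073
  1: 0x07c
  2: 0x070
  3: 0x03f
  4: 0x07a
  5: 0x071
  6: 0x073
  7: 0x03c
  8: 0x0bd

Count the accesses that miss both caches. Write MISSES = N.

0: 0x73 (blk 7, set 1) → MISS  vc=[]
1: 0x7c (blk 7, set 1) → L1-HIT  vc=[]
2: 0x70 (blk 7, set 1) → L1-HIT  vc=[]
3: 0x3f (blk 3, set 1) → MISS  vc=[7]
4: 0x7a (blk 7, set 1) → VC-HIT  vc=[3]
5: 0x71 (blk 7, set 1) → L1-HIT  vc=[3]
6: 0x73 (blk 7, set 1) → L1-HIT  vc=[3]
7: 0x3c (blk 3, set 1) → VC-HIT  vc=[7]
8: 0xbd (blk 11, set 1) → MISS  vc=[7, 3]

MISSES = 3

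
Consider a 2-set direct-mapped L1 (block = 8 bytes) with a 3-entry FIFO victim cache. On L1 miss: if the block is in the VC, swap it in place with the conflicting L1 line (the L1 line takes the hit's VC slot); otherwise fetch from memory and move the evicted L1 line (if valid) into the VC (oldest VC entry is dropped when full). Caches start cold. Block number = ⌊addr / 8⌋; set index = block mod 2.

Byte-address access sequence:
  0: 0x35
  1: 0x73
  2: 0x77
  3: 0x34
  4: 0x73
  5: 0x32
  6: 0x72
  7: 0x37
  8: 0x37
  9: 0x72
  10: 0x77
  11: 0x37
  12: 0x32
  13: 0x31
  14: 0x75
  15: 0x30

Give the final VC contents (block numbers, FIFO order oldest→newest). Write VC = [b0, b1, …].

0: 0x35 (blk 6, set 0) → MISS  vc=[]
1: 0x73 (blk 14, set 0) → MISS  vc=[6]
2: 0x77 (blk 14, set 0) → L1-HIT  vc=[6]
3: 0x34 (blk 6, set 0) → VC-HIT  vc=[14]
4: 0x73 (blk 14, set 0) → VC-HIT  vc=[6]
5: 0x32 (blk 6, set 0) → VC-HIT  vc=[14]
6: 0x72 (blk 14, set 0) → VC-HIT  vc=[6]
7: 0x37 (blk 6, set 0) → VC-HIT  vc=[14]
8: 0x37 (blk 6, set 0) → L1-HIT  vc=[14]
9: 0x72 (blk 14, set 0) → VC-HIT  vc=[6]
10: 0x77 (blk 14, set 0) → L1-HIT  vc=[6]
11: 0x37 (blk 6, set 0) → VC-HIT  vc=[14]
12: 0x32 (blk 6, set 0) → L1-HIT  vc=[14]
13: 0x31 (blk 6, set 0) → L1-HIT  vc=[14]
14: 0x75 (blk 14, set 0) → VC-HIT  vc=[6]
15: 0x30 (blk 6, set 0) → VC-HIT  vc=[14]

VC = [14]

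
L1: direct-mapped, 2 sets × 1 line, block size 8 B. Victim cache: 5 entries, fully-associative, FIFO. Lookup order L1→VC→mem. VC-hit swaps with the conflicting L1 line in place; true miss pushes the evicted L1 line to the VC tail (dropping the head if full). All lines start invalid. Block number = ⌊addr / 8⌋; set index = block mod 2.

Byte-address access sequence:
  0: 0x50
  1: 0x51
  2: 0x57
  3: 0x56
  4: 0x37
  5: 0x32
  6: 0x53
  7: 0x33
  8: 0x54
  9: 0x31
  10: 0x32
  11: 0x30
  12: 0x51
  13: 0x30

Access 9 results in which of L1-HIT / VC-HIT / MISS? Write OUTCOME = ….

  [0] addr=0x50 blk=10 s=0: MISS | VC []
  [1] addr=0x51 blk=10 s=0: L1-HIT | VC []
  [2] addr=0x57 blk=10 s=0: L1-HIT | VC []
  [3] addr=0x56 blk=10 s=0: L1-HIT | VC []
  [4] addr=0x37 blk=6 s=0: MISS | VC [10]
  [5] addr=0x32 blk=6 s=0: L1-HIT | VC [10]
  [6] addr=0x53 blk=10 s=0: VC-HIT | VC [6]
  [7] addr=0x33 blk=6 s=0: VC-HIT | VC [10]
  [8] addr=0x54 blk=10 s=0: VC-HIT | VC [6]
  [9] addr=0x31 blk=6 s=0: VC-HIT | VC [10]
  [10] addr=0x32 blk=6 s=0: L1-HIT | VC [10]
  [11] addr=0x30 blk=6 s=0: L1-HIT | VC [10]
  [12] addr=0x51 blk=10 s=0: VC-HIT | VC [6]
  [13] addr=0x30 blk=6 s=0: VC-HIT | VC [10]

OUTCOME = VC-HIT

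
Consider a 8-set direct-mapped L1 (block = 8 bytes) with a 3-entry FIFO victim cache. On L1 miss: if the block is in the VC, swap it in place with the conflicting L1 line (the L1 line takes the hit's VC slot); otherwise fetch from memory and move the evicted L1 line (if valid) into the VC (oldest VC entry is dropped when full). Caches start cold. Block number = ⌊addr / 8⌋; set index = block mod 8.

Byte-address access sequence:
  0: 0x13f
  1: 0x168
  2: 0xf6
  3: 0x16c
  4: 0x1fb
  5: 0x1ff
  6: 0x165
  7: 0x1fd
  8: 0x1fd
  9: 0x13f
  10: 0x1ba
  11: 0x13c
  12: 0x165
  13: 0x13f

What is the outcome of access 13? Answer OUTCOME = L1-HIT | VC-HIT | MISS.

OUTCOME = L1-HIT

  [0] addr=0x13f blk=39 s=7: MISS | VC []
  [1] addr=0x168 blk=45 s=5: MISS | VC []
  [2] addr=0xf6 blk=30 s=6: MISS | VC []
  [3] addr=0x16c blk=45 s=5: L1-HIT | VC []
  [4] addr=0x1fb blk=63 s=7: MISS | VC [39]
  [5] addr=0x1ff blk=63 s=7: L1-HIT | VC [39]
  [6] addr=0x165 blk=44 s=4: MISS | VC [39]
  [7] addr=0x1fd blk=63 s=7: L1-HIT | VC [39]
  [8] addr=0x1fd blk=63 s=7: L1-HIT | VC [39]
  [9] addr=0x13f blk=39 s=7: VC-HIT | VC [63]
  [10] addr=0x1ba blk=55 s=7: MISS | VC [63, 39]
  [11] addr=0x13c blk=39 s=7: VC-HIT | VC [63, 55]
  [12] addr=0x165 blk=44 s=4: L1-HIT | VC [63, 55]
  [13] addr=0x13f blk=39 s=7: L1-HIT | VC [63, 55]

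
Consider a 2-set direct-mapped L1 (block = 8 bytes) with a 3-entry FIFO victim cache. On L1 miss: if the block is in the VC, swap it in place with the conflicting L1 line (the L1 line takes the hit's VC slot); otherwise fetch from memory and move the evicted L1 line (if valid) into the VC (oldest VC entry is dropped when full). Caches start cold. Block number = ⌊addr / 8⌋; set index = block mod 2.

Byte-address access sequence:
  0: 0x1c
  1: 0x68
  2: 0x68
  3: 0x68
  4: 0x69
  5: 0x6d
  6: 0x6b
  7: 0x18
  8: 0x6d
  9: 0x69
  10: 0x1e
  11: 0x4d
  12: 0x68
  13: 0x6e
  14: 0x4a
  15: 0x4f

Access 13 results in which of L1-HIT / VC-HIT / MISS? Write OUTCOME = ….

OUTCOME = L1-HIT

  [0] addr=0x1c blk=3 s=1: MISS | VC []
  [1] addr=0x68 blk=13 s=1: MISS | VC [3]
  [2] addr=0x68 blk=13 s=1: L1-HIT | VC [3]
  [3] addr=0x68 blk=13 s=1: L1-HIT | VC [3]
  [4] addr=0x69 blk=13 s=1: L1-HIT | VC [3]
  [5] addr=0x6d blk=13 s=1: L1-HIT | VC [3]
  [6] addr=0x6b blk=13 s=1: L1-HIT | VC [3]
  [7] addr=0x18 blk=3 s=1: VC-HIT | VC [13]
  [8] addr=0x6d blk=13 s=1: VC-HIT | VC [3]
  [9] addr=0x69 blk=13 s=1: L1-HIT | VC [3]
  [10] addr=0x1e blk=3 s=1: VC-HIT | VC [13]
  [11] addr=0x4d blk=9 s=1: MISS | VC [13, 3]
  [12] addr=0x68 blk=13 s=1: VC-HIT | VC [9, 3]
  [13] addr=0x6e blk=13 s=1: L1-HIT | VC [9, 3]
  [14] addr=0x4a blk=9 s=1: VC-HIT | VC [13, 3]
  [15] addr=0x4f blk=9 s=1: L1-HIT | VC [13, 3]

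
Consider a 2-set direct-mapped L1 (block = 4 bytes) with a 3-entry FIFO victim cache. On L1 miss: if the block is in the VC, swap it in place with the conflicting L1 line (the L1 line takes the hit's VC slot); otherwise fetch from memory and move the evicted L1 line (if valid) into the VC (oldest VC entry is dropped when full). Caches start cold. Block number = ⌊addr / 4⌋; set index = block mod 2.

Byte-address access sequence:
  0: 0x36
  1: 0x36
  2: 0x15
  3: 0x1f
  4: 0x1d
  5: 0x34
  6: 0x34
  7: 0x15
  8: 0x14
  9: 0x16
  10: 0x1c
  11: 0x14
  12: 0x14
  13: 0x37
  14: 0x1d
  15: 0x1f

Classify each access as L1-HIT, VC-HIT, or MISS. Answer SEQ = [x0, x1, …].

SEQ = [MISS, L1-HIT, MISS, MISS, L1-HIT, VC-HIT, L1-HIT, VC-HIT, L1-HIT, L1-HIT, VC-HIT, VC-HIT, L1-HIT, VC-HIT, VC-HIT, L1-HIT]

#0 0x36→b13/s1 MISS; vc=[]
#1 0x36→b13/s1 L1-HIT; vc=[]
#2 0x15→b5/s1 MISS; vc=[13]
#3 0x1f→b7/s1 MISS; vc=[13,5]
#4 0x1d→b7/s1 L1-HIT; vc=[13,5]
#5 0x34→b13/s1 VC-HIT; vc=[7,5]
#6 0x34→b13/s1 L1-HIT; vc=[7,5]
#7 0x15→b5/s1 VC-HIT; vc=[7,13]
#8 0x14→b5/s1 L1-HIT; vc=[7,13]
#9 0x16→b5/s1 L1-HIT; vc=[7,13]
#10 0x1c→b7/s1 VC-HIT; vc=[5,13]
#11 0x14→b5/s1 VC-HIT; vc=[7,13]
#12 0x14→b5/s1 L1-HIT; vc=[7,13]
#13 0x37→b13/s1 VC-HIT; vc=[7,5]
#14 0x1d→b7/s1 VC-HIT; vc=[13,5]
#15 0x1f→b7/s1 L1-HIT; vc=[13,5]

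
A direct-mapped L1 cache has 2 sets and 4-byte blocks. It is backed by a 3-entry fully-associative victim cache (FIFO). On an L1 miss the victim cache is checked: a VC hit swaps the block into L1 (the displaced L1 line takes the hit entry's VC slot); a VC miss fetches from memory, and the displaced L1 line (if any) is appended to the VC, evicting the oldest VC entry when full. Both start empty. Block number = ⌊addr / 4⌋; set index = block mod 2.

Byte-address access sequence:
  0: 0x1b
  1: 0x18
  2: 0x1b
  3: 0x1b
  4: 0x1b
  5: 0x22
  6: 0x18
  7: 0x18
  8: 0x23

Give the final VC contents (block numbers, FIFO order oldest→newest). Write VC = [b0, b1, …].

VC = [6]

  [0] addr=0x1b blk=6 s=0: MISS | VC []
  [1] addr=0x18 blk=6 s=0: L1-HIT | VC []
  [2] addr=0x1b blk=6 s=0: L1-HIT | VC []
  [3] addr=0x1b blk=6 s=0: L1-HIT | VC []
  [4] addr=0x1b blk=6 s=0: L1-HIT | VC []
  [5] addr=0x22 blk=8 s=0: MISS | VC [6]
  [6] addr=0x18 blk=6 s=0: VC-HIT | VC [8]
  [7] addr=0x18 blk=6 s=0: L1-HIT | VC [8]
  [8] addr=0x23 blk=8 s=0: VC-HIT | VC [6]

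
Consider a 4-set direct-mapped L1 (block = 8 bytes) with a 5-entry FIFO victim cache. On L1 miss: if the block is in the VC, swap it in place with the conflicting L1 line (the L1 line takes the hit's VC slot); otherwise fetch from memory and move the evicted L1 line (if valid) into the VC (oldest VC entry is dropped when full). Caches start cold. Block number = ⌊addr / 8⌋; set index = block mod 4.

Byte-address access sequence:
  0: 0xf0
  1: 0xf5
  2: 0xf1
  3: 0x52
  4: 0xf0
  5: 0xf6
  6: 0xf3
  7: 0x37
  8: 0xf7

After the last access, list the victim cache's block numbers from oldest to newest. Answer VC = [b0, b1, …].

#0 0xf0→b30/s2 MISS; vc=[]
#1 0xf5→b30/s2 L1-HIT; vc=[]
#2 0xf1→b30/s2 L1-HIT; vc=[]
#3 0x52→b10/s2 MISS; vc=[30]
#4 0xf0→b30/s2 VC-HIT; vc=[10]
#5 0xf6→b30/s2 L1-HIT; vc=[10]
#6 0xf3→b30/s2 L1-HIT; vc=[10]
#7 0x37→b6/s2 MISS; vc=[10,30]
#8 0xf7→b30/s2 VC-HIT; vc=[10,6]

VC = [10, 6]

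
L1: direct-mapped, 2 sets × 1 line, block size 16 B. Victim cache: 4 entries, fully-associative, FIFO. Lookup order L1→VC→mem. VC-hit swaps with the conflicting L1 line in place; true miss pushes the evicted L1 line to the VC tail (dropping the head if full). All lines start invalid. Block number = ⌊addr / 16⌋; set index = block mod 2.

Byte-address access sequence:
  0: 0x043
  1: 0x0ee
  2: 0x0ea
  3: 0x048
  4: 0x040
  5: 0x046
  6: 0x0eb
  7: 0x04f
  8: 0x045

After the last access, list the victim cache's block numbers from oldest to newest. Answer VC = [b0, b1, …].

VC = [14]

  [0] addr=0x43 blk=4 s=0: MISS | VC []
  [1] addr=0xee blk=14 s=0: MISS | VC [4]
  [2] addr=0xea blk=14 s=0: L1-HIT | VC [4]
  [3] addr=0x48 blk=4 s=0: VC-HIT | VC [14]
  [4] addr=0x40 blk=4 s=0: L1-HIT | VC [14]
  [5] addr=0x46 blk=4 s=0: L1-HIT | VC [14]
  [6] addr=0xeb blk=14 s=0: VC-HIT | VC [4]
  [7] addr=0x4f blk=4 s=0: VC-HIT | VC [14]
  [8] addr=0x45 blk=4 s=0: L1-HIT | VC [14]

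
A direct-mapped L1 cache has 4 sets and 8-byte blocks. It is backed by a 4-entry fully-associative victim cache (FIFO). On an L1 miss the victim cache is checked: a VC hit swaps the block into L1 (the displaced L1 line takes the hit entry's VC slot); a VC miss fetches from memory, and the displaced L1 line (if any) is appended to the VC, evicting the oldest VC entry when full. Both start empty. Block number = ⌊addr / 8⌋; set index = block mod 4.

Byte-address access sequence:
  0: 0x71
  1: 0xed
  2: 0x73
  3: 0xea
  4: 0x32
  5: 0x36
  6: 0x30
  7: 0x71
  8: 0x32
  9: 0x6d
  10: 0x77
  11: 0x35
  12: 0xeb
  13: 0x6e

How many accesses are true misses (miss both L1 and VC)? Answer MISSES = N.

MISSES = 4

#0 0x71→b14/s2 MISS; vc=[]
#1 0xed→b29/s1 MISS; vc=[]
#2 0x73→b14/s2 L1-HIT; vc=[]
#3 0xea→b29/s1 L1-HIT; vc=[]
#4 0x32→b6/s2 MISS; vc=[14]
#5 0x36→b6/s2 L1-HIT; vc=[14]
#6 0x30→b6/s2 L1-HIT; vc=[14]
#7 0x71→b14/s2 VC-HIT; vc=[6]
#8 0x32→b6/s2 VC-HIT; vc=[14]
#9 0x6d→b13/s1 MISS; vc=[14,29]
#10 0x77→b14/s2 VC-HIT; vc=[6,29]
#11 0x35→b6/s2 VC-HIT; vc=[14,29]
#12 0xeb→b29/s1 VC-HIT; vc=[14,13]
#13 0x6e→b13/s1 VC-HIT; vc=[14,29]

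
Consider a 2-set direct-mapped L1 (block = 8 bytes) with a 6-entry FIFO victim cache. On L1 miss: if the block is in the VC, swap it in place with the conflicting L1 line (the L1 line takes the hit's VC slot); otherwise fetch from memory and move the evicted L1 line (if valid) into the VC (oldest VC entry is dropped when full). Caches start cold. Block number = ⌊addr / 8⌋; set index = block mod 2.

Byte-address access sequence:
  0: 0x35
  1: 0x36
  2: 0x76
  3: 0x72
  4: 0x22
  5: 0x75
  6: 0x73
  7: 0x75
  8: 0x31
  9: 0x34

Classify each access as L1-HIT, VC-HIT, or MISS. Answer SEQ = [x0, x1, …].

#0 0x35→b6/s0 MISS; vc=[]
#1 0x36→b6/s0 L1-HIT; vc=[]
#2 0x76→b14/s0 MISS; vc=[6]
#3 0x72→b14/s0 L1-HIT; vc=[6]
#4 0x22→b4/s0 MISS; vc=[6,14]
#5 0x75→b14/s0 VC-HIT; vc=[6,4]
#6 0x73→b14/s0 L1-HIT; vc=[6,4]
#7 0x75→b14/s0 L1-HIT; vc=[6,4]
#8 0x31→b6/s0 VC-HIT; vc=[14,4]
#9 0x34→b6/s0 L1-HIT; vc=[14,4]

SEQ = [MISS, L1-HIT, MISS, L1-HIT, MISS, VC-HIT, L1-HIT, L1-HIT, VC-HIT, L1-HIT]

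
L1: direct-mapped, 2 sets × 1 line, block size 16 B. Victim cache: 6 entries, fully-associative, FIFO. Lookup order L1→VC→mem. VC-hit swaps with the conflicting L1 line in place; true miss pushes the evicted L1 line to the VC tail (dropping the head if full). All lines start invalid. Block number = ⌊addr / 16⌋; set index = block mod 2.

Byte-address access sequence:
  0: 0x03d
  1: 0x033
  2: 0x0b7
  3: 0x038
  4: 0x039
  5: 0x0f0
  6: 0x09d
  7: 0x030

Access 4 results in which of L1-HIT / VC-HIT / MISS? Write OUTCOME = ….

OUTCOME = L1-HIT

  [0] addr=0x3d blk=3 s=1: MISS | VC []
  [1] addr=0x33 blk=3 s=1: L1-HIT | VC []
  [2] addr=0xb7 blk=11 s=1: MISS | VC [3]
  [3] addr=0x38 blk=3 s=1: VC-HIT | VC [11]
  [4] addr=0x39 blk=3 s=1: L1-HIT | VC [11]
  [5] addr=0xf0 blk=15 s=1: MISS | VC [11, 3]
  [6] addr=0x9d blk=9 s=1: MISS | VC [11, 3, 15]
  [7] addr=0x30 blk=3 s=1: VC-HIT | VC [11, 9, 15]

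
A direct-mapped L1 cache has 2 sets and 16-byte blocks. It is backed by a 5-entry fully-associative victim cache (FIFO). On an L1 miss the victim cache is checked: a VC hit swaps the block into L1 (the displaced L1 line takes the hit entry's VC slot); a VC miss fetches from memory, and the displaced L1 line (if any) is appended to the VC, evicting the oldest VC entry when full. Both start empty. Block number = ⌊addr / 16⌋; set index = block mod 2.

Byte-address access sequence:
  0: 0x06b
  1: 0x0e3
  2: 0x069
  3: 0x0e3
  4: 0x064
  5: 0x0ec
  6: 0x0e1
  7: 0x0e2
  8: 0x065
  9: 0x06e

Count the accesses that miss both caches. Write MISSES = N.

MISSES = 2

  [0] addr=0x6b blk=6 s=0: MISS | VC []
  [1] addr=0xe3 blk=14 s=0: MISS | VC [6]
  [2] addr=0x69 blk=6 s=0: VC-HIT | VC [14]
  [3] addr=0xe3 blk=14 s=0: VC-HIT | VC [6]
  [4] addr=0x64 blk=6 s=0: VC-HIT | VC [14]
  [5] addr=0xec blk=14 s=0: VC-HIT | VC [6]
  [6] addr=0xe1 blk=14 s=0: L1-HIT | VC [6]
  [7] addr=0xe2 blk=14 s=0: L1-HIT | VC [6]
  [8] addr=0x65 blk=6 s=0: VC-HIT | VC [14]
  [9] addr=0x6e blk=6 s=0: L1-HIT | VC [14]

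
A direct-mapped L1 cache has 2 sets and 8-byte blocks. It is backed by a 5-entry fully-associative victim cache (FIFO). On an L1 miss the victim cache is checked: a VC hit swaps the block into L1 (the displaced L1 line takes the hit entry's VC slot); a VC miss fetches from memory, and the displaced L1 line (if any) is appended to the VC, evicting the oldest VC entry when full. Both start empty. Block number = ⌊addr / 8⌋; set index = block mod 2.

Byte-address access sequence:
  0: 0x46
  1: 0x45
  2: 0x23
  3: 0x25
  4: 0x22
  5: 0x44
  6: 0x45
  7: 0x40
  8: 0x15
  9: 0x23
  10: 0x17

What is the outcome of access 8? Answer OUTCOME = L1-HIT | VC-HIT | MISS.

0: 0x46 (blk 8, set 0) → MISS  vc=[]
1: 0x45 (blk 8, set 0) → L1-HIT  vc=[]
2: 0x23 (blk 4, set 0) → MISS  vc=[8]
3: 0x25 (blk 4, set 0) → L1-HIT  vc=[8]
4: 0x22 (blk 4, set 0) → L1-HIT  vc=[8]
5: 0x44 (blk 8, set 0) → VC-HIT  vc=[4]
6: 0x45 (blk 8, set 0) → L1-HIT  vc=[4]
7: 0x40 (blk 8, set 0) → L1-HIT  vc=[4]
8: 0x15 (blk 2, set 0) → MISS  vc=[4, 8]
9: 0x23 (blk 4, set 0) → VC-HIT  vc=[2, 8]
10: 0x17 (blk 2, set 0) → VC-HIT  vc=[4, 8]

OUTCOME = MISS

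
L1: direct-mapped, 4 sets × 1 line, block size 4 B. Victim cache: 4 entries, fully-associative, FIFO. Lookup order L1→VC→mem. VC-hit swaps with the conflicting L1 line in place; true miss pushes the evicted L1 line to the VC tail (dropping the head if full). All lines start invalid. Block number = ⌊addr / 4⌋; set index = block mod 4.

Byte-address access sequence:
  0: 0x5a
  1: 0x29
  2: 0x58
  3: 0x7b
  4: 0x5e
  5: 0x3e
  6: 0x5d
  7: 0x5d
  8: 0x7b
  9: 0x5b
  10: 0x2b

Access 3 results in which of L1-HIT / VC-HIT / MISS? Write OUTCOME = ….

OUTCOME = MISS

#0 0x5a→b22/s2 MISS; vc=[]
#1 0x29→b10/s2 MISS; vc=[22]
#2 0x58→b22/s2 VC-HIT; vc=[10]
#3 0x7b→b30/s2 MISS; vc=[10,22]
#4 0x5e→b23/s3 MISS; vc=[10,22]
#5 0x3e→b15/s3 MISS; vc=[10,22,23]
#6 0x5d→b23/s3 VC-HIT; vc=[10,22,15]
#7 0x5d→b23/s3 L1-HIT; vc=[10,22,15]
#8 0x7b→b30/s2 L1-HIT; vc=[10,22,15]
#9 0x5b→b22/s2 VC-HIT; vc=[10,30,15]
#10 0x2b→b10/s2 VC-HIT; vc=[22,30,15]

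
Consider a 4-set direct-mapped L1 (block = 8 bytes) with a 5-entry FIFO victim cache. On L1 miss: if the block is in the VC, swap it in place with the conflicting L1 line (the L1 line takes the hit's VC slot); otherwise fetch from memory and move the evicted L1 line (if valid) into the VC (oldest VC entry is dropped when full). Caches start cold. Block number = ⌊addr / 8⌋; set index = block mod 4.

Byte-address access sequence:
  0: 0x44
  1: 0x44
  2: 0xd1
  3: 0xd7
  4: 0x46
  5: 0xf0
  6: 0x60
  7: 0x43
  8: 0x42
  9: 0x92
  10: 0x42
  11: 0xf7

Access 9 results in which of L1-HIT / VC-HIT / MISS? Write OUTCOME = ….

OUTCOME = MISS

  [0] addr=0x44 blk=8 s=0: MISS | VC []
  [1] addr=0x44 blk=8 s=0: L1-HIT | VC []
  [2] addr=0xd1 blk=26 s=2: MISS | VC []
  [3] addr=0xd7 blk=26 s=2: L1-HIT | VC []
  [4] addr=0x46 blk=8 s=0: L1-HIT | VC []
  [5] addr=0xf0 blk=30 s=2: MISS | VC [26]
  [6] addr=0x60 blk=12 s=0: MISS | VC [26, 8]
  [7] addr=0x43 blk=8 s=0: VC-HIT | VC [26, 12]
  [8] addr=0x42 blk=8 s=0: L1-HIT | VC [26, 12]
  [9] addr=0x92 blk=18 s=2: MISS | VC [26, 12, 30]
  [10] addr=0x42 blk=8 s=0: L1-HIT | VC [26, 12, 30]
  [11] addr=0xf7 blk=30 s=2: VC-HIT | VC [26, 12, 18]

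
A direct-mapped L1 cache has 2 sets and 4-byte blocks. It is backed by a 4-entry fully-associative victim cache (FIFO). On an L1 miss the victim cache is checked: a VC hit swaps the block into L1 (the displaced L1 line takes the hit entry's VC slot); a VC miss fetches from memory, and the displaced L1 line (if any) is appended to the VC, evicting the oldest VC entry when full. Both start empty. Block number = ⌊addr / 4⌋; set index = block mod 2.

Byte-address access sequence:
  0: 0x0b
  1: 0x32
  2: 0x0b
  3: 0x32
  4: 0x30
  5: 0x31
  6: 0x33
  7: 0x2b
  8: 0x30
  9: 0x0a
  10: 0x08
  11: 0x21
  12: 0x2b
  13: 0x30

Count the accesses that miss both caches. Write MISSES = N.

MISSES = 4

  [0] addr=0xb blk=2 s=0: MISS | VC []
  [1] addr=0x32 blk=12 s=0: MISS | VC [2]
  [2] addr=0xb blk=2 s=0: VC-HIT | VC [12]
  [3] addr=0x32 blk=12 s=0: VC-HIT | VC [2]
  [4] addr=0x30 blk=12 s=0: L1-HIT | VC [2]
  [5] addr=0x31 blk=12 s=0: L1-HIT | VC [2]
  [6] addr=0x33 blk=12 s=0: L1-HIT | VC [2]
  [7] addr=0x2b blk=10 s=0: MISS | VC [2, 12]
  [8] addr=0x30 blk=12 s=0: VC-HIT | VC [2, 10]
  [9] addr=0xa blk=2 s=0: VC-HIT | VC [12, 10]
  [10] addr=0x8 blk=2 s=0: L1-HIT | VC [12, 10]
  [11] addr=0x21 blk=8 s=0: MISS | VC [12, 10, 2]
  [12] addr=0x2b blk=10 s=0: VC-HIT | VC [12, 8, 2]
  [13] addr=0x30 blk=12 s=0: VC-HIT | VC [10, 8, 2]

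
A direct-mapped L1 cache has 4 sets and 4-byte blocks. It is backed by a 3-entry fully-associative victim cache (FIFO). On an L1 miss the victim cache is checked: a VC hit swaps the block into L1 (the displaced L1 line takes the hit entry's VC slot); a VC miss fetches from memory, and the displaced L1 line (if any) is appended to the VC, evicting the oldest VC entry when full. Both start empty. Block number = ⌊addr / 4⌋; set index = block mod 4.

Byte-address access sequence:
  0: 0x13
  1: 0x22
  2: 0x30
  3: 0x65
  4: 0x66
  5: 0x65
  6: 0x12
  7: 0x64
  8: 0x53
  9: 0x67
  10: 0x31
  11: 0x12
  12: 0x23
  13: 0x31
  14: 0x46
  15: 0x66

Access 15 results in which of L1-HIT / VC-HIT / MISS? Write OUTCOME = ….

  [0] addr=0x13 blk=4 s=0: MISS | VC []
  [1] addr=0x22 blk=8 s=0: MISS | VC [4]
  [2] addr=0x30 blk=12 s=0: MISS | VC [4, 8]
  [3] addr=0x65 blk=25 s=1: MISS | VC [4, 8]
  [4] addr=0x66 blk=25 s=1: L1-HIT | VC [4, 8]
  [5] addr=0x65 blk=25 s=1: L1-HIT | VC [4, 8]
  [6] addr=0x12 blk=4 s=0: VC-HIT | VC [12, 8]
  [7] addr=0x64 blk=25 s=1: L1-HIT | VC [12, 8]
  [8] addr=0x53 blk=20 s=0: MISS | VC [12, 8, 4]
  [9] addr=0x67 blk=25 s=1: L1-HIT | VC [12, 8, 4]
  [10] addr=0x31 blk=12 s=0: VC-HIT | VC [20, 8, 4]
  [11] addr=0x12 blk=4 s=0: VC-HIT | VC [20, 8, 12]
  [12] addr=0x23 blk=8 s=0: VC-HIT | VC [20, 4, 12]
  [13] addr=0x31 blk=12 s=0: VC-HIT | VC [20, 4, 8]
  [14] addr=0x46 blk=17 s=1: MISS | VC [4, 8, 25]
  [15] addr=0x66 blk=25 s=1: VC-HIT | VC [4, 8, 17]

OUTCOME = VC-HIT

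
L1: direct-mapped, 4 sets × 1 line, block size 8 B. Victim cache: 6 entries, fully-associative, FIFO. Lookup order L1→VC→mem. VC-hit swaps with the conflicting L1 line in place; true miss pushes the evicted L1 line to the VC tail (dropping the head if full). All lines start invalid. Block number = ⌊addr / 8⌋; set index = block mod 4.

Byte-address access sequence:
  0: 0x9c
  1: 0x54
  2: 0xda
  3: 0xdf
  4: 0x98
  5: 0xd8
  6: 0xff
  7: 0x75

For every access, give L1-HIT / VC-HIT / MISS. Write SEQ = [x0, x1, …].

SEQ = [MISS, MISS, MISS, L1-HIT, VC-HIT, VC-HIT, MISS, MISS]

0: 0x9c (blk 19, set 3) → MISS  vc=[]
1: 0x54 (blk 10, set 2) → MISS  vc=[]
2: 0xda (blk 27, set 3) → MISS  vc=[19]
3: 0xdf (blk 27, set 3) → L1-HIT  vc=[19]
4: 0x98 (blk 19, set 3) → VC-HIT  vc=[27]
5: 0xd8 (blk 27, set 3) → VC-HIT  vc=[19]
6: 0xff (blk 31, set 3) → MISS  vc=[19, 27]
7: 0x75 (blk 14, set 2) → MISS  vc=[19, 27, 10]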